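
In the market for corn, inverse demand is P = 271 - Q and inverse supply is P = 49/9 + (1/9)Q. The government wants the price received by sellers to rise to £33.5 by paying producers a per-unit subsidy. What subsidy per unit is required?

At a seller price of 33.5, quantity supplied is -49 + 9·33.5 = 252.5.
Buyers absorb 252.5 only when they pay Pb = 271 − 1·252.5 = 18.5.
s = Ps − Pb = 33.5 − 18.5 = 15.

Required subsidy s = £15 per unit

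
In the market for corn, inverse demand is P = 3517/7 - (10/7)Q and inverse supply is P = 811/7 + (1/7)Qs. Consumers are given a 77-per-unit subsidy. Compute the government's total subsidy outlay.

Pre-subsidy: 3517/7 - (10/7)Q = 811/7 + (1/7)Q gives Q* = 246 and P* = 151.
With the rebate, buyers effectively pay Pb = Ps − 77, where Ps is the price sellers receive.
On the curves, Pb = 3517/7 - (10/7)Q and Ps = 811/7 + (1/7)Q; the wedge Ps − Pb = 77 gives 811/7 + (1/7)Q − (3517/7 - (10/7)Q) = 77, so Q' = 295.
Then Pb = 3517/7 − (10/7)·295 = 81 and Ps = 811/7 + (1/7)·295 = 158.
Government outlay = subsidy × quantity = 77 × 295 = 22715.

Government cost = 22715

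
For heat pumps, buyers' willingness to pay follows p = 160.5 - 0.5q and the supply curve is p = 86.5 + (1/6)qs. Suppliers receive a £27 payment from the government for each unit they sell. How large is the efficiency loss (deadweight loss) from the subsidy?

Pre-subsidy: 160.5 - 0.5q = 86.5 + (1/6)q gives q* = 111 and p* = 105.
With the subsidy, sellers receive ps = pb + 27 for each unit, where pb is the price buyers pay.
On the curves, pb = 160.5 - 0.5q and ps = 86.5 + (1/6)q; the wedge ps − pb = 27 gives 86.5 + (1/6)q − (160.5 - 0.5q) = 27, so q' = 151.5.
Then pb = 160.5 − 0.5·151.5 = 84.75 and ps = 86.5 + (1/6)·151.5 = 111.75.
The subsidy expands output by 151.5 − 111 = 40.5 past the efficient level; on those units the gap between marginal cost and willingness to pay runs from 0 up to 27.
DWL = ½ × 27 × 40.5 = 546.75.

Deadweight loss = £546.75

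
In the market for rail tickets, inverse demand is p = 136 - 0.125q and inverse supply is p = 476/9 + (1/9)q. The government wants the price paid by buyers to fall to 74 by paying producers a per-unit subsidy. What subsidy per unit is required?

At a buyer price of 74, quantity demanded is 1088 − 8·74 = 496.
Sellers supply 496 only when they receive ps = 476/9 + (1/9)·496 = 108.
s = ps − pb = 108 − 74 = 34.

Required subsidy s = 34 per unit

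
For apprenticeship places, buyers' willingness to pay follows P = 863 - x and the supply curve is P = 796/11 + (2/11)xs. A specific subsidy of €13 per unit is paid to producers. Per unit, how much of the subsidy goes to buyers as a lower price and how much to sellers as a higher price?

Buyers gain €11 per unit; sellers gain €2 per unit

Pre-subsidy: 863 - x = 796/11 + (2/11)x gives x* = 669 and P* = 194.
With the subsidy, sellers receive Ps = Pb + 13 for each unit, where Pb is the price buyers pay.
On the curves, Pb = 863 - x and Ps = 796/11 + (2/11)x; the wedge Ps − Pb = 13 gives 796/11 + (2/11)x − (863 - x) = 13, so x' = 680.
Then Pb = 863 − 1·680 = 183 and Ps = 796/11 + (2/11)·680 = 196.
Buyers' price falls by P* − Pb = 194 − 183 = 11; sellers' price rises by Ps − P* = 196 − 194 = 2.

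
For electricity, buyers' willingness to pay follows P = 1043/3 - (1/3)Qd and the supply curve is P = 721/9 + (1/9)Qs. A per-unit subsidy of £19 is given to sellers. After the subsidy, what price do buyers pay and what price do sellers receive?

Buyers pay £132.75; sellers receive £151.75

Pre-subsidy: 1043/3 - (1/3)Q = 721/9 + (1/9)Q gives Q* = 602 and P* = 147.
With the subsidy, sellers receive Ps = Pb + 19 for each unit, where Pb is the price buyers pay.
On the curves, Pb = 1043/3 - (1/3)Q and Ps = 721/9 + (1/9)Q; the wedge Ps − Pb = 19 gives 721/9 + (1/9)Q − (1043/3 - (1/3)Q) = 19, so Q' = 644.75.
Then Pb = 1043/3 − (1/3)·644.75 = 132.75 and Ps = 721/9 + (1/9)·644.75 = 151.75.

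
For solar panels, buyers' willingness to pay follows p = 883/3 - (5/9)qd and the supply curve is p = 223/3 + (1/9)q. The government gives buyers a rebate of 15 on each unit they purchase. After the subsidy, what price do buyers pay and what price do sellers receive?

Buyers pay 98.5; sellers receive 113.5

Pre-subsidy: 883/3 - (5/9)q = 223/3 + (1/9)q gives q* = 330 and p* = 111.
With the rebate, buyers effectively pay pb = ps − 15, where ps is the price sellers receive.
On the curves, pb = 883/3 - (5/9)q and ps = 223/3 + (1/9)q; the wedge ps − pb = 15 gives 223/3 + (1/9)q − (883/3 - (5/9)q) = 15, so q' = 352.5.
Then pb = 883/3 − (5/9)·352.5 = 98.5 and ps = 223/3 + (1/9)·352.5 = 113.5.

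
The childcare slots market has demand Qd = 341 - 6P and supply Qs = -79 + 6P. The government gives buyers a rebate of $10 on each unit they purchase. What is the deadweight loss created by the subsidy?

Deadweight loss = $150

Pre-subsidy: 341 - 6P = -79 + 6P gives P* = 35, Q* = 131.
With the rebate, buyers effectively pay Pb = Ps − 10, where Ps is the price sellers receive.
Demand in terms of Ps becomes Qd = 341 − 6(Ps − 10) = 401 - 6Ps. Setting this equal to supply: 401 - 6Ps = -79 + 6Ps, so Ps = 40.
Buyers pay Pb = 40 − 10 = 30; Q' = -79 + 6·40 = 161.
The subsidy expands output by 161 − 131 = 30 past the efficient level; on those units the gap between marginal cost and willingness to pay runs from 0 up to 10.
DWL = ½ × 10 × 30 = 150.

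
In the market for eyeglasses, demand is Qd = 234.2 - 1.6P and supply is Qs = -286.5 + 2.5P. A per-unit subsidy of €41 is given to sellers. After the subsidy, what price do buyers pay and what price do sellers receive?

Buyers pay €102; sellers receive €143

Pre-subsidy: 234.2 - 1.6P = -286.5 + 2.5P gives P* = 127, Q* = 31.
With the subsidy, sellers receive Ps = Pb + 41 for each unit, where Pb is the price buyers pay.
Supply in terms of Pb becomes Qs = -286.5 + 2.5(Pb + 41) = -184 + 2.5Pb. Setting this equal to demand: 234.2 - 1.6Pb = -184 + 2.5Pb, so Pb = 102.
Sellers receive Ps = 102 + 41 = 143; Q' = 234.2 − 1.6·102 = 71.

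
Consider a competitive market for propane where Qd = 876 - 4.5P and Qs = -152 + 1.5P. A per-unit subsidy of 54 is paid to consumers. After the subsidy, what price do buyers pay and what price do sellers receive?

Buyers pay 947/6; sellers receive 1271/6

Pre-subsidy: 876 - 4.5P = -152 + 1.5P gives P* = 514/3, Q* = 105.
With the rebate, buyers effectively pay Pb = Ps − 54, where Ps is the price sellers receive.
Demand in terms of Ps becomes Qd = 876 − 4.5(Ps − 54) = 1119 - 4.5Ps. Setting this equal to supply: 1119 - 4.5Ps = -152 + 1.5Ps, so Ps = 1271/6.
Buyers pay Pb = 1271/6 − 54 = 947/6; Q' = -152 + 1.5·(1271/6) = 165.75.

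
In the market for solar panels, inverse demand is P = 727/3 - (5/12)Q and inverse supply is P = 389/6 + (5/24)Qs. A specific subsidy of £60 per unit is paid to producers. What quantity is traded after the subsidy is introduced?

Q' = 380

Pre-subsidy: 727/3 - (5/12)Q = 389/6 + (5/24)Q gives Q* = 284 and P* = 124.
With the subsidy, sellers receive Ps = Pb + 60 for each unit, where Pb is the price buyers pay.
On the curves, Pb = 727/3 - (5/12)Q and Ps = 389/6 + (5/24)Q; the wedge Ps − Pb = 60 gives 389/6 + (5/24)Q − (727/3 - (5/12)Q) = 60, so Q' = 380.
Then Pb = 727/3 − (5/12)·380 = 84 and Ps = 389/6 + (5/24)·380 = 144.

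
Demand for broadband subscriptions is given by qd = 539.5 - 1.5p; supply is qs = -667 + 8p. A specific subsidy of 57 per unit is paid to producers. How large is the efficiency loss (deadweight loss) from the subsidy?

Pre-subsidy: 539.5 - 1.5p = -667 + 8p gives p* = 127, q* = 349.
With the subsidy, sellers receive ps = pb + 57 for each unit, where pb is the price buyers pay.
Supply in terms of pb becomes qs = -667 + 8(pb + 57) = -211 + 8pb. Setting this equal to demand: 539.5 - 1.5pb = -211 + 8pb, so pb = 79.
Sellers receive ps = 79 + 57 = 136; q' = 539.5 − 1.5·79 = 421.
The subsidy expands output by 421 − 349 = 72 past the efficient level; on those units the gap between marginal cost and willingness to pay runs from 0 up to 57.
DWL = ½ × 57 × 72 = 2052.

Deadweight loss = 2052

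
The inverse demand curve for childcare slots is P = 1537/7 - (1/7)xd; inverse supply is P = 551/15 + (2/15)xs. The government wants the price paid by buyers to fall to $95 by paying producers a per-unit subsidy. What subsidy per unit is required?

Required subsidy s = $58 per unit

At a buyer price of 95, quantity demanded is 1537 − 7·95 = 872.
Sellers supply 872 only when they receive Ps = 551/15 + (2/15)·872 = 153.
s = Ps − Pb = 153 − 95 = 58.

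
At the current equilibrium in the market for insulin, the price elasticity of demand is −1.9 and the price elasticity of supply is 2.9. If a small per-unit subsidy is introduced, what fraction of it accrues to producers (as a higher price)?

Producer share = 19/48

For a small subsidy around the equilibrium, the benefit split depends on the relative slopes, which at a point are proportional to the elasticities.
Buyer share = εs/(εs + |εd|) = 2.9/(2.9 + 1.9) = 29/48; seller share = |εd|/(εs + |εd|) = 19/48.
So producers capture 19/48 of the subsidy.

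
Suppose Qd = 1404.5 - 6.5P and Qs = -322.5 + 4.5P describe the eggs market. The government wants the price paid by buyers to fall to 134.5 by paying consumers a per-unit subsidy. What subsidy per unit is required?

At a buyer price of 134.5, quantity demanded is 1404.5 − 6.5·134.5 = 530.25.
Sellers supply 530.25 only when they receive Ps with -322.5 + 4.5·Ps = 530.25, i.e. Ps = 189.5.
s = Ps − Pb = 189.5 − 134.5 = 55.

Required subsidy s = 55 per unit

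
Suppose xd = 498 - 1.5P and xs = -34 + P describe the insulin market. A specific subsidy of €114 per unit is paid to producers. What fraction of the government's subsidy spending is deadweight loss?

Pre-subsidy: 498 - 1.5P = -34 + P gives P* = 212.8, x* = 178.8.
With the subsidy, sellers receive Ps = Pb + 114 for each unit, where Pb is the price buyers pay.
Supply in terms of Pb becomes xs = -34 + 1(Pb + 114) = 80 + Pb. Setting this equal to demand: 498 - 1.5Pb = 80 + Pb, so Pb = 167.2.
Sellers receive Ps = 167.2 + 114 = 281.2; x' = 498 − 1.5·167.2 = 247.2.
ΔCS = ½(178.8 + 247.2)(212.8 − 167.2) = 9712.8; ΔPS = ½(178.8 + 247.2)(281.2 − 212.8) = 14569.2.
Government spending = 114 × 247.2 = 28180.8.
DWL = ½ × 114 × (247.2 − 178.8) = 3898.8; fraction = 3898.8 / 28180.8 = 57/412.

DWL / government spending = 57/412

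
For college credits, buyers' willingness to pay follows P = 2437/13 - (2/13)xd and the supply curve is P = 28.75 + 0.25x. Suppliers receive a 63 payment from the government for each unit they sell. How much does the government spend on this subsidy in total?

Government cost = 34587

Pre-subsidy: 2437/13 - (2/13)x = 28.75 + 0.25x gives x* = 393 and P* = 127.
With the subsidy, sellers receive Ps = Pb + 63 for each unit, where Pb is the price buyers pay.
On the curves, Pb = 2437/13 - (2/13)x and Ps = 28.75 + 0.25x; the wedge Ps − Pb = 63 gives 28.75 + 0.25x − (2437/13 - (2/13)x) = 63, so x' = 549.
Then Pb = 2437/13 − (2/13)·549 = 103 and Ps = 28.75 + 0.25·549 = 166.
Government outlay = subsidy × quantity = 63 × 549 = 34587.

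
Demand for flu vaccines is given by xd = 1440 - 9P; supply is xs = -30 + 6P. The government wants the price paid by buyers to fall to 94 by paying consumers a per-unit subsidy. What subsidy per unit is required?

Required subsidy s = 10 per unit

At a buyer price of 94, quantity demanded is 1440 − 9·94 = 594.
Sellers supply 594 only when they receive Ps with -30 + 6·Ps = 594, i.e. Ps = 104.
s = Ps − Pb = 104 − 94 = 10.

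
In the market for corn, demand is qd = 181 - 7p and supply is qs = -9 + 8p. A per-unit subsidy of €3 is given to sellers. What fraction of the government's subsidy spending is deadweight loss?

Pre-subsidy: 181 - 7p = -9 + 8p gives p* = 38/3, q* = 277/3.
With the subsidy, sellers receive ps = pb + 3 for each unit, where pb is the price buyers pay.
Supply in terms of pb becomes qs = -9 + 8(pb + 3) = 15 + 8pb. Setting this equal to demand: 181 - 7pb = 15 + 8pb, so pb = 166/15.
Sellers receive ps = 166/15 + 3 = 211/15; q' = 181 − 7·(166/15) = 1553/15.
ΔCS = ½(277/3 + 1553/15)(38/3 − 166/15) = 11752/75; ΔPS = ½(277/3 + 1553/15)(211/15 − 38/3) = 10283/75.
Government spending = 3 × 1553/15 = 310.6.
DWL = ½ × 3 × (1553/15 − 277/3) = 16.8; fraction = 16.8 / 310.6 = 84/1553.

DWL / government spending = 84/1553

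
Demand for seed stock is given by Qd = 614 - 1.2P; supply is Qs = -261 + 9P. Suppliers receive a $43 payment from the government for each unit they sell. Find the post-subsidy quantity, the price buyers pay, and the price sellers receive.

Q' = 9462/17; buyers pay 2440/51; sellers receive 4633/51

Pre-subsidy: 614 - 1.2P = -261 + 9P gives P* = 4375/51, Q* = 8688/17.
With the subsidy, sellers receive Ps = Pb + 43 for each unit, where Pb is the price buyers pay.
Supply in terms of Pb becomes Qs = -261 + 9(Pb + 43) = 126 + 9Pb. Setting this equal to demand: 614 - 1.2Pb = 126 + 9Pb, so Pb = 2440/51.
Sellers receive Ps = 2440/51 + 43 = 4633/51; Q' = 614 − 1.2·(2440/51) = 9462/17.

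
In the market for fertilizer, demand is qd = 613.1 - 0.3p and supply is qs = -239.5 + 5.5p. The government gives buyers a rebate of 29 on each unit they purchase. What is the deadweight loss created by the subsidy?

Pre-subsidy: 613.1 - 0.3p = -239.5 + 5.5p gives p* = 147, q* = 569.
With the rebate, buyers effectively pay pb = ps − 29, where ps is the price sellers receive.
Demand in terms of ps becomes qd = 613.1 − 0.3(ps − 29) = 621.8 - 0.3ps. Setting this equal to supply: 621.8 - 0.3ps = -239.5 + 5.5ps, so ps = 148.5.
Buyers pay pb = 148.5 − 29 = 119.5; q' = -239.5 + 5.5·148.5 = 577.25.
The subsidy expands output by 577.25 − 569 = 8.25 past the efficient level; on those units the gap between marginal cost and willingness to pay runs from 0 up to 29.
DWL = ½ × 29 × 8.25 = 119.625.

Deadweight loss = 119.625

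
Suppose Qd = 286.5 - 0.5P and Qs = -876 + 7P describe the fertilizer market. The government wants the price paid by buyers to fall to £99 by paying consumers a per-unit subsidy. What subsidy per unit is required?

At a buyer price of 99, quantity demanded is 286.5 − 0.5·99 = 237.
Sellers supply 237 only when they receive Ps with -876 + 7·Ps = 237, i.e. Ps = 159.
s = Ps − Pb = 159 − 99 = 60.

Required subsidy s = £60 per unit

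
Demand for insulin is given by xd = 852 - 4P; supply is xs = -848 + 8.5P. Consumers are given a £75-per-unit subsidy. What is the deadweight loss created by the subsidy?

Pre-subsidy: 852 - 4P = -848 + 8.5P gives P* = 136, x* = 308.
With the rebate, buyers effectively pay Pb = Ps − 75, where Ps is the price sellers receive.
Demand in terms of Ps becomes xd = 852 − 4(Ps − 75) = 1152 - 4Ps. Setting this equal to supply: 1152 - 4Ps = -848 + 8.5Ps, so Ps = 160.
Buyers pay Pb = 160 − 75 = 85; x' = -848 + 8.5·160 = 512.
The subsidy expands output by 512 − 308 = 204 past the efficient level; on those units the gap between marginal cost and willingness to pay runs from 0 up to 75.
DWL = ½ × 75 × 204 = 7650.

Deadweight loss = £7650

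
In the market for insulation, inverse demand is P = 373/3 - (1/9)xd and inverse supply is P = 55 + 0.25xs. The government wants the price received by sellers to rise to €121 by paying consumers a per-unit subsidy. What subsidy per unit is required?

At a seller price of 121, quantity supplied is -220 + 4·121 = 264.
Buyers absorb 264 only when they pay Pb = 373/3 − (1/9)·264 = 95.
s = Ps − Pb = 121 − 95 = 26.

Required subsidy s = €26 per unit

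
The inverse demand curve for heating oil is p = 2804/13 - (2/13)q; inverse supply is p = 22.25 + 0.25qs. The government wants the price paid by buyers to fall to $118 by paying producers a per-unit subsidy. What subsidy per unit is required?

Required subsidy s = $63 per unit

At a buyer price of 118, quantity demanded is 1402 − 6.5·118 = 635.
Sellers supply 635 only when they receive ps = 22.25 + 0.25·635 = 181.
s = ps − pb = 181 − 118 = 63.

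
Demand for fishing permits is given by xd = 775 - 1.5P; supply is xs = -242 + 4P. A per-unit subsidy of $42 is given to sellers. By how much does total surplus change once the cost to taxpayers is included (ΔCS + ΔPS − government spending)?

Pre-subsidy: 775 - 1.5P = -242 + 4P gives P* = 2034/11, x* = 5474/11.
With the subsidy, sellers receive Ps = Pb + 42 for each unit, where Pb is the price buyers pay.
Supply in terms of Pb becomes xs = -242 + 4(Pb + 42) = -74 + 4Pb. Setting this equal to demand: 775 - 1.5Pb = -74 + 4Pb, so Pb = 1698/11.
Sellers receive Ps = 1698/11 + 42 = 2160/11; x' = 775 − 1.5·(1698/11) = 5978/11.
ΔCS = ½(5474/11 + 5978/11)(2034/11 − 1698/11) = 1923936/121; ΔPS = ½(5474/11 + 5978/11)(2160/11 − 2034/11) = 721476/121.
Government spending = 42 × 5978/11 = 251076/11.
Net change = 1923936/121 + 721476/121 − 251076/11 = -10584/11. The loss equals the DWL triangle ½·42·504/11.

Net change in total surplus = -10584/11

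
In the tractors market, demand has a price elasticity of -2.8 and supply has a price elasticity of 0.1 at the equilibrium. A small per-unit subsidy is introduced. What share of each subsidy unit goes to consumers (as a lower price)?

Consumer share = 1/29

For a small subsidy around the equilibrium, the benefit split depends on the relative slopes, which at a point are proportional to the elasticities.
Buyer share = εs/(εs + |εd|) = 0.1/(0.1 + 2.8) = 1/29; seller share = |εd|/(εs + |εd|) = 28/29.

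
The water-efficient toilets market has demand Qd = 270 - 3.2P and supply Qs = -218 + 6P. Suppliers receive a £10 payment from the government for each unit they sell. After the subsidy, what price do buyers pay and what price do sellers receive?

Buyers pay 1070/23; sellers receive 1300/23

Pre-subsidy: 270 - 3.2P = -218 + 6P gives P* = 1220/23, Q* = 2306/23.
With the subsidy, sellers receive Ps = Pb + 10 for each unit, where Pb is the price buyers pay.
Supply in terms of Pb becomes Qs = -218 + 6(Pb + 10) = -158 + 6Pb. Setting this equal to demand: 270 - 3.2Pb = -158 + 6Pb, so Pb = 1070/23.
Sellers receive Ps = 1070/23 + 10 = 1300/23; Q' = 270 − 3.2·(1070/23) = 2786/23.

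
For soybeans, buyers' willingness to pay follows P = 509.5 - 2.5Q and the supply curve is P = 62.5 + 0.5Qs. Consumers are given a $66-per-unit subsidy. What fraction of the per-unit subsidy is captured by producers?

Producer share = 1/6

Pre-subsidy: 509.5 - 2.5Q = 62.5 + 0.5Q gives Q* = 149 and P* = 137.
With the rebate, buyers effectively pay Pb = Ps − 66, where Ps is the price sellers receive.
On the curves, Pb = 509.5 - 2.5Q and Ps = 62.5 + 0.5Q; the wedge Ps − Pb = 66 gives 62.5 + 0.5Q − (509.5 - 2.5Q) = 66, so Q' = 171.
Then Pb = 509.5 − 2.5·171 = 82 and Ps = 62.5 + 0.5·171 = 148.
Buyers' price falls by P* − Pb = 137 − 82 = 55; sellers' price rises by Ps − P* = 148 − 137 = 11.
So producers capture 11/66 = 1/6 of each unit of subsidy.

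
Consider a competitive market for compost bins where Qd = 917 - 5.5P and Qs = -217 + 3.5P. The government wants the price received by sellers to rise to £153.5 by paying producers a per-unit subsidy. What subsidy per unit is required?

Required subsidy s = £45 per unit

At a seller price of 153.5, quantity supplied is -217 + 3.5·153.5 = 320.25.
Buyers absorb 320.25 only when they pay Pb with 917 − 5.5·Pb = 320.25, i.e. Pb = 108.5.
s = Ps − Pb = 153.5 − 108.5 = 45.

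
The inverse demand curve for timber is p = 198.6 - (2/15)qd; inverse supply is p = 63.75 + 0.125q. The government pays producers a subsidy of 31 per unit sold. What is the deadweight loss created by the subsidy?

Deadweight loss = 1860

Pre-subsidy: 198.6 - (2/15)q = 63.75 + 0.125q gives q* = 522 and p* = 129.
With the subsidy, sellers receive ps = pb + 31 for each unit, where pb is the price buyers pay.
On the curves, pb = 198.6 - (2/15)q and ps = 63.75 + 0.125q; the wedge ps − pb = 31 gives 63.75 + 0.125q − (198.6 - (2/15)q) = 31, so q' = 642.
Then pb = 198.6 − (2/15)·642 = 113 and ps = 63.75 + 0.125·642 = 144.
The subsidy expands output by 642 − 522 = 120 past the efficient level; on those units the gap between marginal cost and willingness to pay runs from 0 up to 31.
DWL = ½ × 31 × 120 = 1860.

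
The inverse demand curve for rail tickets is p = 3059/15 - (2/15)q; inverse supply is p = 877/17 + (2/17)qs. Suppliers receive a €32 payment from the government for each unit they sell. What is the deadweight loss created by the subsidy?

Deadweight loss = €2040

Pre-subsidy: 3059/15 - (2/15)q = 877/17 + (2/17)q gives q* = 607 and p* = 123.
With the subsidy, sellers receive ps = pb + 32 for each unit, where pb is the price buyers pay.
On the curves, pb = 3059/15 - (2/15)q and ps = 877/17 + (2/17)q; the wedge ps − pb = 32 gives 877/17 + (2/17)q − (3059/15 - (2/15)q) = 32, so q' = 734.5.
Then pb = 3059/15 − (2/15)·734.5 = 106 and ps = 877/17 + (2/17)·734.5 = 138.
The subsidy expands output by 734.5 − 607 = 127.5 past the efficient level; on those units the gap between marginal cost and willingness to pay runs from 0 up to 32.
DWL = ½ × 32 × 127.5 = 2040.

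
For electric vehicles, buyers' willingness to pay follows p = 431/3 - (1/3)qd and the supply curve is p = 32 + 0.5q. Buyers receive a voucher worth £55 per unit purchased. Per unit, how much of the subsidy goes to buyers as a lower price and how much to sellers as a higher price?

Buyers gain £22 per unit; sellers gain £33 per unit

Pre-subsidy: 431/3 - (1/3)q = 32 + 0.5q gives q* = 134 and p* = 99.
With the rebate, buyers effectively pay pb = ps − 55, where ps is the price sellers receive.
On the curves, pb = 431/3 - (1/3)q and ps = 32 + 0.5q; the wedge ps − pb = 55 gives 32 + 0.5q − (431/3 - (1/3)q) = 55, so q' = 200.
Then pb = 431/3 − (1/3)·200 = 77 and ps = 32 + 0.5·200 = 132.
Buyers' price falls by p* − pb = 99 − 77 = 22; sellers' price rises by ps − p* = 132 − 99 = 33.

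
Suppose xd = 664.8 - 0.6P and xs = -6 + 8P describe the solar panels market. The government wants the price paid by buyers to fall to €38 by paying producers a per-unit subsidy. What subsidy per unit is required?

At a buyer price of 38, quantity demanded is 664.8 − 0.6·38 = 642.
Sellers supply 642 only when they receive Ps with -6 + 8·Ps = 642, i.e. Ps = 81.
s = Ps − Pb = 81 − 38 = 43.

Required subsidy s = €43 per unit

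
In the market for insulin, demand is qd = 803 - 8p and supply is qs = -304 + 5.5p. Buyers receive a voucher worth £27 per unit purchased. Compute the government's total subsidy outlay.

Government cost = £6345

Pre-subsidy: 803 - 8p = -304 + 5.5p gives p* = 82, q* = 147.
With the rebate, buyers effectively pay pb = ps − 27, where ps is the price sellers receive.
Demand in terms of ps becomes qd = 803 − 8(ps − 27) = 1019 - 8ps. Setting this equal to supply: 1019 - 8ps = -304 + 5.5ps, so ps = 98.
Buyers pay pb = 98 − 27 = 71; q' = -304 + 5.5·98 = 235.
Government outlay = subsidy × quantity = 27 × 235 = 6345.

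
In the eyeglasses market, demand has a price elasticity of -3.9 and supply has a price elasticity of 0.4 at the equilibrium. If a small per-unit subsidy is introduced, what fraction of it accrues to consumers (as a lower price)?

Consumer share = 4/43

For a small subsidy around the equilibrium, the benefit split depends on the relative slopes, which at a point are proportional to the elasticities.
Buyer share = εs/(εs + |εd|) = 0.4/(0.4 + 3.9) = 4/43; seller share = |εd|/(εs + |εd|) = 39/43.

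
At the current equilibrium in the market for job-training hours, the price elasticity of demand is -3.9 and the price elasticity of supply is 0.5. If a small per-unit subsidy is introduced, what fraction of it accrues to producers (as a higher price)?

For a small subsidy around the equilibrium, the benefit split depends on the relative slopes, which at a point are proportional to the elasticities.
Buyer share = εs/(εs + |εd|) = 0.5/(0.5 + 3.9) = 5/44; seller share = |εd|/(εs + |εd|) = 39/44.
So producers capture 39/44 of the subsidy.

Producer share = 39/44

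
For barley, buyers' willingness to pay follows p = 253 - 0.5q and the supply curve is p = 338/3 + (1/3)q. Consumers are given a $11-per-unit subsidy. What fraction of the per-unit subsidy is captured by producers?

Producer share = 0.4

Pre-subsidy: 253 - 0.5q = 338/3 + (1/3)q gives q* = 168.4 and p* = 168.8.
With the rebate, buyers effectively pay pb = ps − 11, where ps is the price sellers receive.
On the curves, pb = 253 - 0.5q and ps = 338/3 + (1/3)q; the wedge ps − pb = 11 gives 338/3 + (1/3)q − (253 - 0.5q) = 11, so q' = 181.6.
Then pb = 253 − 0.5·181.6 = 162.2 and ps = 338/3 + (1/3)·181.6 = 173.2.
Buyers' price falls by p* − pb = 168.8 − 162.2 = 6.6; sellers' price rises by ps − p* = 173.2 − 168.8 = 4.4.
So producers capture 4.4/11 = 0.4 of each unit of subsidy.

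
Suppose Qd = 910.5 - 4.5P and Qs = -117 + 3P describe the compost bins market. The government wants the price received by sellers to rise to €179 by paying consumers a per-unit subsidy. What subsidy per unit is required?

At a seller price of 179, quantity supplied is -117 + 3·179 = 420.
Buyers absorb 420 only when they pay Pb with 910.5 − 4.5·Pb = 420, i.e. Pb = 109.
s = Ps − Pb = 179 − 109 = 70.

Required subsidy s = €70 per unit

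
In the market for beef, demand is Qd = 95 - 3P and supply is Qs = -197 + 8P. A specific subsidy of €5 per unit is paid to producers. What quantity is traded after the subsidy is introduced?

Q' = 289/11

Pre-subsidy: 95 - 3P = -197 + 8P gives P* = 292/11, Q* = 169/11.
With the subsidy, sellers receive Ps = Pb + 5 for each unit, where Pb is the price buyers pay.
Supply in terms of Pb becomes Qs = -197 + 8(Pb + 5) = -157 + 8Pb. Setting this equal to demand: 95 - 3Pb = -157 + 8Pb, so Pb = 252/11.
Sellers receive Ps = 252/11 + 5 = 307/11; Q' = 95 − 3·(252/11) = 289/11.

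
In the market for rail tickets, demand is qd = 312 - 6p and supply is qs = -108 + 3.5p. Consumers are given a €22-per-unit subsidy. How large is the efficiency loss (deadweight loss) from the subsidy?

Pre-subsidy: 312 - 6p = -108 + 3.5p gives p* = 840/19, q* = 888/19.
With the rebate, buyers effectively pay pb = ps − 22, where ps is the price sellers receive.
Demand in terms of ps becomes qd = 312 − 6(ps − 22) = 444 - 6ps. Setting this equal to supply: 444 - 6ps = -108 + 3.5ps, so ps = 1104/19.
Buyers pay pb = 1104/19 − 22 = 686/19; q' = -108 + 3.5·(1104/19) = 1812/19.
The subsidy expands output by 1812/19 − 888/19 = 924/19 past the efficient level; on those units the gap between marginal cost and willingness to pay runs from 0 up to 22.
DWL = ½ × 22 × 924/19 = 10164/19.

Deadweight loss = 10164/19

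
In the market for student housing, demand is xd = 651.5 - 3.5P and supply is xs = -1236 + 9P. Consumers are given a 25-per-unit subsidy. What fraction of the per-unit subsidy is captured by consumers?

Pre-subsidy: 651.5 - 3.5P = -1236 + 9P gives P* = 151, x* = 123.
With the rebate, buyers effectively pay Pb = Ps − 25, where Ps is the price sellers receive.
Demand in terms of Ps becomes xd = 651.5 − 3.5(Ps − 25) = 739 - 3.5Ps. Setting this equal to supply: 739 - 3.5Ps = -1236 + 9Ps, so Ps = 158.
Buyers pay Pb = 158 − 25 = 133; x' = -1236 + 9·158 = 186.
Buyers' price falls by P* − Pb = 151 − 133 = 18; sellers' price rises by Ps − P* = 158 − 151 = 7.
So consumers capture 18/25 = 0.72 of each unit of subsidy.

Consumer share = 0.72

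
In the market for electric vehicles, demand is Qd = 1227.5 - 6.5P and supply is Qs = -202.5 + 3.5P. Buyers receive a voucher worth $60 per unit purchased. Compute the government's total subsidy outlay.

Pre-subsidy: 1227.5 - 6.5P = -202.5 + 3.5P gives P* = 143, Q* = 298.
With the rebate, buyers effectively pay Pb = Ps − 60, where Ps is the price sellers receive.
Demand in terms of Ps becomes Qd = 1227.5 − 6.5(Ps − 60) = 1617.5 - 6.5Ps. Setting this equal to supply: 1617.5 - 6.5Ps = -202.5 + 3.5Ps, so Ps = 182.
Buyers pay Pb = 182 − 60 = 122; Q' = -202.5 + 3.5·182 = 434.5.
Government outlay = subsidy × quantity = 60 × 434.5 = 26070.

Government cost = $26070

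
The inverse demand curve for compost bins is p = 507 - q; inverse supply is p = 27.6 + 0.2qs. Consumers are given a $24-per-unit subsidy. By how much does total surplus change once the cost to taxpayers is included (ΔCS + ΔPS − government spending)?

Net change in total surplus = -$240

Pre-subsidy: 507 - q = 27.6 + 0.2q gives q* = 399.5 and p* = 107.5.
With the rebate, buyers effectively pay pb = ps − 24, where ps is the price sellers receive.
On the curves, pb = 507 - q and ps = 27.6 + 0.2q; the wedge ps − pb = 24 gives 27.6 + 0.2q − (507 - q) = 24, so q' = 419.5.
Then pb = 507 − 1·419.5 = 87.5 and ps = 27.6 + 0.2·419.5 = 111.5.
ΔCS = ½(399.5 + 419.5)(107.5 − 87.5) = 8190; ΔPS = ½(399.5 + 419.5)(111.5 − 107.5) = 1638.
Government spending = 24 × 419.5 = 10068.
Net change = 8190 + 1638 − 10068 = -240. The loss equals the DWL triangle ½·24·20.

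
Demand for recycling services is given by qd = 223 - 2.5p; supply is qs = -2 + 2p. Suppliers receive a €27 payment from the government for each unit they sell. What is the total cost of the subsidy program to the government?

Pre-subsidy: 223 - 2.5p = -2 + 2p gives p* = 50, q* = 98.
With the subsidy, sellers receive ps = pb + 27 for each unit, where pb is the price buyers pay.
Supply in terms of pb becomes qs = -2 + 2(pb + 27) = 52 + 2pb. Setting this equal to demand: 223 - 2.5pb = 52 + 2pb, so pb = 38.
Sellers receive ps = 38 + 27 = 65; q' = 223 − 2.5·38 = 128.
Government outlay = subsidy × quantity = 27 × 128 = 3456.

Government cost = €3456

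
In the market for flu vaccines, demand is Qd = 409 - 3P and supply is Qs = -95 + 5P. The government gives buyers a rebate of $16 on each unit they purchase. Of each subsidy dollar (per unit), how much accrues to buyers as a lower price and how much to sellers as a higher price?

Buyers gain $10 per unit; sellers gain $6 per unit

Pre-subsidy: 409 - 3P = -95 + 5P gives P* = 63, Q* = 220.
With the rebate, buyers effectively pay Pb = Ps − 16, where Ps is the price sellers receive.
Demand in terms of Ps becomes Qd = 409 − 3(Ps − 16) = 457 - 3Ps. Setting this equal to supply: 457 - 3Ps = -95 + 5Ps, so Ps = 69.
Buyers pay Pb = 69 − 16 = 53; Q' = -95 + 5·69 = 250.
Buyers' price falls by P* − Pb = 63 − 53 = 10; sellers' price rises by Ps − P* = 69 − 63 = 6.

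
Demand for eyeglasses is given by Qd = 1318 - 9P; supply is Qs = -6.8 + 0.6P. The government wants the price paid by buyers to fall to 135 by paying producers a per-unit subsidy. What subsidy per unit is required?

At a buyer price of 135, quantity demanded is 1318 − 9·135 = 103.
Sellers supply 103 only when they receive Ps with -6.8 + 0.6·Ps = 103, i.e. Ps = 183.
s = Ps − Pb = 183 − 135 = 48.

Required subsidy s = 48 per unit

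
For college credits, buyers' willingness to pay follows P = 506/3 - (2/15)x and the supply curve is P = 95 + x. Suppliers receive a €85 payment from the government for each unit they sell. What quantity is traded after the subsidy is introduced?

x' = 140

Pre-subsidy: 506/3 - (2/15)x = 95 + x gives x* = 65 and P* = 160.
With the subsidy, sellers receive Ps = Pb + 85 for each unit, where Pb is the price buyers pay.
On the curves, Pb = 506/3 - (2/15)x and Ps = 95 + x; the wedge Ps − Pb = 85 gives 95 + x − (506/3 - (2/15)x) = 85, so x' = 140.
Then Pb = 506/3 − (2/15)·140 = 150 and Ps = 95 + 1·140 = 235.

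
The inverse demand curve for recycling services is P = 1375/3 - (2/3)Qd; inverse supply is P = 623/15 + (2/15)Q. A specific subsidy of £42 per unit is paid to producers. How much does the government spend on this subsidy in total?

Government cost = £24087

Pre-subsidy: 1375/3 - (2/3)Q = 623/15 + (2/15)Q gives Q* = 521 and P* = 111.
With the subsidy, sellers receive Ps = Pb + 42 for each unit, where Pb is the price buyers pay.
On the curves, Pb = 1375/3 - (2/3)Q and Ps = 623/15 + (2/15)Q; the wedge Ps − Pb = 42 gives 623/15 + (2/15)Q − (1375/3 - (2/3)Q) = 42, so Q' = 573.5.
Then Pb = 1375/3 − (2/3)·573.5 = 76 and Ps = 623/15 + (2/15)·573.5 = 118.
Government outlay = subsidy × quantity = 42 × 573.5 = 24087.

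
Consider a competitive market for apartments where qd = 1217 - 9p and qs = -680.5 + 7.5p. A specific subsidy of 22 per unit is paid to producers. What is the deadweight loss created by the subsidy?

Pre-subsidy: 1217 - 9p = -680.5 + 7.5p gives p* = 115, q* = 182.
With the subsidy, sellers receive ps = pb + 22 for each unit, where pb is the price buyers pay.
Supply in terms of pb becomes qs = -680.5 + 7.5(pb + 22) = -515.5 + 7.5pb. Setting this equal to demand: 1217 - 9pb = -515.5 + 7.5pb, so pb = 105.
Sellers receive ps = 105 + 22 = 127; q' = 1217 − 9·105 = 272.
The subsidy expands output by 272 − 182 = 90 past the efficient level; on those units the gap between marginal cost and willingness to pay runs from 0 up to 22.
DWL = ½ × 22 × 90 = 990.

Deadweight loss = 990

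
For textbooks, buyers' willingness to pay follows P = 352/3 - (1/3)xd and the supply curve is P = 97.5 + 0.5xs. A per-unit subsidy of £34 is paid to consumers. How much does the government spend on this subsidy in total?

Pre-subsidy: 352/3 - (1/3)x = 97.5 + 0.5x gives x* = 23.8 and P* = 109.4.
With the rebate, buyers effectively pay Pb = Ps − 34, where Ps is the price sellers receive.
On the curves, Pb = 352/3 - (1/3)x and Ps = 97.5 + 0.5x; the wedge Ps − Pb = 34 gives 97.5 + 0.5x − (352/3 - (1/3)x) = 34, so x' = 64.6.
Then Pb = 352/3 − (1/3)·64.6 = 95.8 and Ps = 97.5 + 0.5·64.6 = 129.8.
Government outlay = subsidy × quantity = 34 × 64.6 = 2196.4.

Government cost = £2196.4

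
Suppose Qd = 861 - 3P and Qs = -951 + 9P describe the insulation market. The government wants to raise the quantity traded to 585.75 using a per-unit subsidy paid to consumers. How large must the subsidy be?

At Q = 585.75, invert demand for the buyer price: Pb = (861 − 585.75)/3 = 91.75; invert supply for the seller price: Ps = (585.75 − (-951))/9 = 170.75.
The subsidy must fill the gap: s = Ps − Pb = 170.75 − 91.75 = 79.

Required subsidy s = 79 per unit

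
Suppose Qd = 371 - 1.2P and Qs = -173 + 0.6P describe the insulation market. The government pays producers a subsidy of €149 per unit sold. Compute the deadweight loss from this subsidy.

Deadweight loss = €4440.2

Pre-subsidy: 371 - 1.2P = -173 + 0.6P gives P* = 2720/9, Q* = 25/3.
With the subsidy, sellers receive Ps = Pb + 149 for each unit, where Pb is the price buyers pay.
Supply in terms of Pb becomes Qs = -173 + 0.6(Pb + 149) = -83.6 + 0.6Pb. Setting this equal to demand: 371 - 1.2Pb = -83.6 + 0.6Pb, so Pb = 2273/9.
Sellers receive Ps = 2273/9 + 149 = 3614/9; Q' = 371 − 1.2·(2273/9) = 1019/15.
The subsidy expands output by 1019/15 − 25/3 = 59.6 past the efficient level; on those units the gap between marginal cost and willingness to pay runs from 0 up to 149.
DWL = ½ × 149 × 59.6 = 4440.2.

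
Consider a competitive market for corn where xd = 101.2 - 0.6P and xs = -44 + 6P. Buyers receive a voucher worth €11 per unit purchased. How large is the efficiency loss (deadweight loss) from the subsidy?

Pre-subsidy: 101.2 - 0.6P = -44 + 6P gives P* = 22, x* = 88.
With the rebate, buyers effectively pay Pb = Ps − 11, where Ps is the price sellers receive.
Demand in terms of Ps becomes xd = 101.2 − 0.6(Ps − 11) = 107.8 - 0.6Ps. Setting this equal to supply: 107.8 - 0.6Ps = -44 + 6Ps, so Ps = 23.
Buyers pay Pb = 23 − 11 = 12; x' = -44 + 6·23 = 94.
The subsidy expands output by 94 − 88 = 6 past the efficient level; on those units the gap between marginal cost and willingness to pay runs from 0 up to 11.
DWL = ½ × 11 × 6 = 33.

Deadweight loss = €33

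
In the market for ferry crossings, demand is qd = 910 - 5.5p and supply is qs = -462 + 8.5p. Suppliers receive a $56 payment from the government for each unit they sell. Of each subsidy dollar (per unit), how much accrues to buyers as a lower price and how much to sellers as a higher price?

Pre-subsidy: 910 - 5.5p = -462 + 8.5p gives p* = 98, q* = 371.
With the subsidy, sellers receive ps = pb + 56 for each unit, where pb is the price buyers pay.
Supply in terms of pb becomes qs = -462 + 8.5(pb + 56) = 14 + 8.5pb. Setting this equal to demand: 910 - 5.5pb = 14 + 8.5pb, so pb = 64.
Sellers receive ps = 64 + 56 = 120; q' = 910 − 5.5·64 = 558.
Buyers' price falls by p* − pb = 98 − 64 = 34; sellers' price rises by ps − p* = 120 − 98 = 22.

Buyers gain $34 per unit; sellers gain $22 per unit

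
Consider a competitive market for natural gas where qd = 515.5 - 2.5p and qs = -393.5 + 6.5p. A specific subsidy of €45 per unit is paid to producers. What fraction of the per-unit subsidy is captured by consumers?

Pre-subsidy: 515.5 - 2.5p = -393.5 + 6.5p gives p* = 101, q* = 263.
With the subsidy, sellers receive ps = pb + 45 for each unit, where pb is the price buyers pay.
Supply in terms of pb becomes qs = -393.5 + 6.5(pb + 45) = -101 + 6.5pb. Setting this equal to demand: 515.5 - 2.5pb = -101 + 6.5pb, so pb = 68.5.
Sellers receive ps = 68.5 + 45 = 113.5; q' = 515.5 − 2.5·68.5 = 344.25.
Buyers' price falls by p* − pb = 101 − 68.5 = 32.5; sellers' price rises by ps − p* = 113.5 − 101 = 12.5.
So consumers capture 32.5/45 = 13/18 of each unit of subsidy.

Consumer share = 13/18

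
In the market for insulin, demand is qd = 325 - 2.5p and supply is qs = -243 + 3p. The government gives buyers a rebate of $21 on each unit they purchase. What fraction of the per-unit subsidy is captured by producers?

Producer share = 5/11

Pre-subsidy: 325 - 2.5p = -243 + 3p gives p* = 1136/11, q* = 735/11.
With the rebate, buyers effectively pay pb = ps − 21, where ps is the price sellers receive.
Demand in terms of ps becomes qd = 325 − 2.5(ps − 21) = 377.5 - 2.5ps. Setting this equal to supply: 377.5 - 2.5ps = -243 + 3ps, so ps = 1241/11.
Buyers pay pb = 1241/11 − 21 = 1010/11; q' = -243 + 3·(1241/11) = 1050/11.
Buyers' price falls by p* − pb = 1136/11 − 1010/11 = 126/11; sellers' price rises by ps − p* = 1241/11 − 1136/11 = 105/11.
So producers capture (105/11)/21 = 5/11 of each unit of subsidy.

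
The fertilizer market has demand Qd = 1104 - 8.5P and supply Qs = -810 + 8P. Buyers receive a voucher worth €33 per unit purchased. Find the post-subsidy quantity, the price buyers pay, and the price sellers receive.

Q' = 254; buyers pay €100; sellers receive €133

Pre-subsidy: 1104 - 8.5P = -810 + 8P gives P* = 116, Q* = 118.
With the rebate, buyers effectively pay Pb = Ps − 33, where Ps is the price sellers receive.
Demand in terms of Ps becomes Qd = 1104 − 8.5(Ps − 33) = 1384.5 - 8.5Ps. Setting this equal to supply: 1384.5 - 8.5Ps = -810 + 8Ps, so Ps = 133.
Buyers pay Pb = 133 − 33 = 100; Q' = -810 + 8·133 = 254.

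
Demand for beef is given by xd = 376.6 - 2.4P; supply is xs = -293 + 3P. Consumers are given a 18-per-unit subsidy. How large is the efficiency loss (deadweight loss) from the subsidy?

Deadweight loss = 216

Pre-subsidy: 376.6 - 2.4P = -293 + 3P gives P* = 124, x* = 79.
With the rebate, buyers effectively pay Pb = Ps − 18, where Ps is the price sellers receive.
Demand in terms of Ps becomes xd = 376.6 − 2.4(Ps − 18) = 419.8 - 2.4Ps. Setting this equal to supply: 419.8 - 2.4Ps = -293 + 3Ps, so Ps = 132.
Buyers pay Pb = 132 − 18 = 114; x' = -293 + 3·132 = 103.
The subsidy expands output by 103 − 79 = 24 past the efficient level; on those units the gap between marginal cost and willingness to pay runs from 0 up to 18.
DWL = ½ × 18 × 24 = 216.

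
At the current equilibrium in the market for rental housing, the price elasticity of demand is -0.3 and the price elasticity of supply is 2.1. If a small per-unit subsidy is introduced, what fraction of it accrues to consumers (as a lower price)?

Consumer share = 0.875

For a small subsidy around the equilibrium, the benefit split depends on the relative slopes, which at a point are proportional to the elasticities.
Buyer share = εs/(εs + |εd|) = 2.1/(2.1 + 0.3) = 0.875; seller share = |εd|/(εs + |εd|) = 0.125.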